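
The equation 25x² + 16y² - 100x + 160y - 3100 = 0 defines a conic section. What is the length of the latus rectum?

25(x² - 4x) + 16(y² + 10y) = 3100
Complete the square: 25(x - 2)² + 16(y + 5)² = 3100 + 100 + 400 = 3600
Divide by 3600: (x - 2)²/144 + (y + 5)²/225 = 1
Ellipse, center (2, -5), major axis vertical; a² = 225, b² = 144.
Latus rectum length = 2b²/a = 2·144/15 = 96/5.

96/5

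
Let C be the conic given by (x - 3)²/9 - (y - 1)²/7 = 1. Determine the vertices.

Center (3, 1). The positive term is the x-term, so the transverse axis is horizontal; a² = 9, b² = 7.
a = 3. Vertices at (h ± a, k).

(0, 1) and (6, 1)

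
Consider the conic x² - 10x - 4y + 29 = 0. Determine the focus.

Only x is squared. Complete the square in x: (x - 5)² = 4(y - 1).
Vertex (5, 1); 4p = 4 so p = 1. Opens up.
Focus is p units from the vertex along the axis: (h, k + p).

(5, 2)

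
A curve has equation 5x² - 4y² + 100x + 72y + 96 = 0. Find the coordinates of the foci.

Group the x- and y-terms: 5(x² + 20x) -4(y² - 18y) = -96
Complete the square: 5(x + 10)² -4(y - 9)² = -96 + 500 - 324 = 80
Divide by 80: (x + 10)²/16 - (y - 9)²/20 = 1
Hyperbola, center (-10, 9), transverse axis horizontal; a² = 16, b² = 20.
c² = a² + b² = 16 + 20 = 36, so c = 6.
Foci lie on the horizontal axis through the center: (h ± c, k).

(-16, 9) and (-4, 9)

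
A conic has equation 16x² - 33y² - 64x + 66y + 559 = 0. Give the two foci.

(2, -6) and (2, 8)

Collect terms: 16(x² - 4x) -33(y² - 2y) = -559
16(x - 2)² -33(y - 1)² = -559 + 64 - 33 = -528
Dividing both sides by -528: (y - 1)²/16 - (x - 2)²/33 = 1
Hyperbola, center (2, 1), transverse axis vertical; a² = 16, b² = 33.
c² = a² + b² = 16 + 33 = 49, so c = 7.
Foci lie on the vertical axis through the center: (h, k ± c).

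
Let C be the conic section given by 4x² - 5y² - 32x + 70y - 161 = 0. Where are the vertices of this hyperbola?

Collect terms: 4(x² - 8x) -5(y² - 14y) = 161
4(x - 4)² -5(y - 7)² = 161 + 64 - 245 = -20
Divide through by -20 to get (y - 7)²/4 - (x - 4)²/5 = 1.
Hyperbola, center (4, 7), transverse axis vertical; a² = 4, b² = 5.
a = 2. Vertices at (h, k ± a).

(4, 5) and (4, 9)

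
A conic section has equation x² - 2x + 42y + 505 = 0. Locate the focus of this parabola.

Only x is squared. Complete the square in x: (x - 1)² = -42(y + 12).
Vertex (1, -12); 4p = -42 so p = -21/2. Opens down.
Focus is p units from the vertex along the axis: (h, k + p).

(1, -45/2)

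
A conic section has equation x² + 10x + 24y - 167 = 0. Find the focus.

Only x is squared. Complete the square in x: (x + 5)² = -24(y - 8).
Vertex (-5, 8); 4p = -24 so p = -6. Opens down.
Focus is p units from the vertex along the axis: (h, k + p).

(-5, 2)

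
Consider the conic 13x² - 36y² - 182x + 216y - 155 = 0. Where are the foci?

(0, 3) and (14, 3)

Collect terms: 13(x² - 14x) -36(y² - 6y) = 155
Completing the square gives 13(x - 7)² -36(y - 3)² = 155 + 637 - 324 = 468.
Dividing both sides by 468: (x - 7)²/36 - (y - 3)²/13 = 1
Hyperbola, center (7, 3), transverse axis horizontal; a² = 36, b² = 13.
c² = a² + b² = 36 + 13 = 49, so c = 7.
Foci lie on the horizontal axis through the center: (h ± c, k).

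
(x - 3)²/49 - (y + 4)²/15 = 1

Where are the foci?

Center (3, -4). The positive term is the x-term, so the transverse axis is horizontal; a² = 49, b² = 15.
c² = a² + b² = 49 + 15 = 64, so c = 8.
Foci lie on the horizontal axis through the center: (h ± c, k).

(-5, -4) and (11, -4)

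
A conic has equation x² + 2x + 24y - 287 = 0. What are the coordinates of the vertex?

(-1, 12)

Only x is squared. Complete the square in x: (x + 1)² = -24(y - 12).
Vertex (-1, 12); 4p = -24 so p = -6. Opens down.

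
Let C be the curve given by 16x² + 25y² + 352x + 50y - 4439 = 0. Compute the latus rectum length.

Collect terms: 16(x² + 22x) + 25(y² + 2y) = 4439
Complete the square: 16(x + 11)² + 25(y + 1)² = 4439 + 1936 + 25 = 6400
Divide by 6400: (x + 11)²/400 + (y + 1)²/256 = 1
Ellipse, center (-11, -1), major axis horizontal; a² = 400, b² = 256.
Latus rectum length = 2b²/a = 2·256/20 = 128/5.

128/5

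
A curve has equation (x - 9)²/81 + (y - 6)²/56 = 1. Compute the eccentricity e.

e = 5/9

Center (9, 6). The larger denominator 81 sits under the x-term, so the major axis is horizontal; a² = 81, b² = 56.
c² = a² - b² = 25, so c = 5.
e = c/a = 5/9.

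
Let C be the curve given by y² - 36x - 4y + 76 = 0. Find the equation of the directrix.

x = -7

Only y is squared. Complete the square in y: (y - 2)² = 36(x - 2).
Vertex (2, 2); 4p = 36 so p = 9. Opens right.
Directrix is the vertical line x = h − p = 2 − (9) = -7.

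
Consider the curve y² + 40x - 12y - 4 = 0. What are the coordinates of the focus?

Only y is squared. Complete the square in y: (y - 6)² = -40(x - 1).
Vertex (1, 6); 4p = -40 so p = -10. Opens left.
Focus is p units from the vertex along the axis: (h + p, k).

(-9, 6)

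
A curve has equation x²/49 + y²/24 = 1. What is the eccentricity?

e = 5/7

Center (0, 0). The larger denominator 49 sits under the x-term, so the major axis is horizontal; a² = 49, b² = 24.
c² = a² - b² = 25, so c = 5.
e = c/a = 5/7.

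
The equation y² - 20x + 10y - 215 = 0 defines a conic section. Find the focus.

Only y is squared. Complete the square in y: (y + 5)² = 20(x + 12).
Vertex (-12, -5); 4p = 20 so p = 5. Opens right.
Focus is p units from the vertex along the axis: (h + p, k).

(-7, -5)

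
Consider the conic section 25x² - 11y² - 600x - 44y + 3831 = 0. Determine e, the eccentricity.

e = 6/5

Group the x- and y-terms: 25(x² - 24x) -11(y² + 4y) = -3831
Completing the square gives 25(x - 12)² -11(y + 2)² = -3831 + 3600 - 44 = -275.
Divide through by -275 to get (y + 2)²/25 - (x - 12)²/11 = 1.
Hyperbola, center (12, -2), transverse axis vertical; a² = 25, b² = 11.
c² = a² + b² = 36, so c = 6.
e = c/a = 6/5.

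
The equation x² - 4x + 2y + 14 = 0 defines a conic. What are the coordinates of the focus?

Only x is squared. Complete the square in x: (x - 2)² = -2(y + 5).
Vertex (2, -5); 4p = -2 so p = -1/2. Opens down.
Focus is p units from the vertex along the axis: (h, k + p).

(2, -11/2)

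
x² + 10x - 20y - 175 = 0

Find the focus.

Only x is squared. Complete the square in x: (x + 5)² = 20(y + 10).
Vertex (-5, -10); 4p = 20 so p = 5. Opens up.
Focus is p units from the vertex along the axis: (h, k + p).

(-5, -5)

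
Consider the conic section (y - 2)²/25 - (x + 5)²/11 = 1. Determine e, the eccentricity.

e = 6/5

Center (-5, 2). The positive term is the y-term, so the transverse axis is vertical; a² = 25, b² = 11.
c² = a² + b² = 36, so c = 6.
e = c/a = 6/5.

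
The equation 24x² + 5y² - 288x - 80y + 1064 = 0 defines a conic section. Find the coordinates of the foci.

(6, 8 - √19) and (6, 8 + √19)

24(x² - 12x) + 5(y² - 16y) = -1064
Completing the square gives 24(x - 6)² + 5(y - 8)² = -1064 + 864 + 320 = 120.
Dividing both sides by 120: (x - 6)²/5 + (y - 8)²/24 = 1
Ellipse, center (6, 8), major axis vertical; a² = 24, b² = 5.
c² = a² - b² = 24 - 5 = 19, so c = √19.
Foci lie on the vertical axis through the center: (h, k ± c).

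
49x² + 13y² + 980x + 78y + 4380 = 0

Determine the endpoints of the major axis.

(-10, -10) and (-10, 4)

Rearranging, 49(x² + 20x) + 13(y² + 6y) = -4380.
Complete the square: 49(x + 10)² + 13(y + 3)² = -4380 + 4900 + 117 = 637
Dividing both sides by 637: (x + 10)²/13 + (y + 3)²/49 = 1
Ellipse, center (-10, -3), major axis vertical; a² = 49, b² = 13.
a = 7. Vertices at (h, k ± a).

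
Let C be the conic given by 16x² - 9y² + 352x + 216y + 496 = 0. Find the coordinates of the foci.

(-16, 12) and (-6, 12)

16(x² + 22x) -9(y² - 24y) = -496
Complete the square in x and y: 16(x + 11)² -9(y - 12)² = -496 + 1936 - 1296 = 144
Divide by 144: (x + 11)²/9 - (y - 12)²/16 = 1
Hyperbola, center (-11, 12), transverse axis horizontal; a² = 9, b² = 16.
c² = a² + b² = 9 + 16 = 25, so c = 5.
Foci lie on the horizontal axis through the center: (h ± c, k).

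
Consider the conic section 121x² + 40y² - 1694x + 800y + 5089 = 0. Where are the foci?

Group the x- and y-terms: 121(x² - 14x) + 40(y² + 20y) = -5089
121(x - 7)² + 40(y + 10)² = -5089 + 5929 + 4000 = 4840
Divide by 4840: (x - 7)²/40 + (y + 10)²/121 = 1
Ellipse, center (7, -10), major axis vertical; a² = 121, b² = 40.
c² = a² - b² = 121 - 40 = 81, so c = 9.
Foci lie on the vertical axis through the center: (h, k ± c).

(7, -19) and (7, -1)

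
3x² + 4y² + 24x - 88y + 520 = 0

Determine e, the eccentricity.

e = 1/2

Group the x- and y-terms: 3(x² + 8x) + 4(y² - 22y) = -520
Completing the square gives 3(x + 4)² + 4(y - 11)² = -520 + 48 + 484 = 12.
Dividing both sides by 12: (x + 4)²/4 + (y - 11)²/3 = 1
Ellipse, center (-4, 11), major axis horizontal; a² = 4, b² = 3.
c² = a² - b² = 1, so c = 1.
e = c/a = 1/2.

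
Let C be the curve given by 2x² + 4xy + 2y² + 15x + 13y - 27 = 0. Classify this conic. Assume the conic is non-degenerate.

parabola

A = 2, B = 4, C = 2.
Discriminant B² − 4AC = 4² − 4·2·2 = 0.
B² − 4AC = 0 ⇒ parabola.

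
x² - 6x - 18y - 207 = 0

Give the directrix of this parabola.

Only x is squared. Complete the square in x: (x - 3)² = 18(y + 12).
Vertex (3, -12); 4p = 18 so p = 9/2. Opens up.
Directrix is the horizontal line y = k − p = -12 − (9/2) = -33/2.

y = -33/2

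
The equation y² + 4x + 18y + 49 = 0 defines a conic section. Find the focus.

(7, -9)

Only y is squared. Complete the square in y: (y + 9)² = -4(x - 8).
Vertex (8, -9); 4p = -4 so p = -1. Opens left.
Focus is p units from the vertex along the axis: (h + p, k).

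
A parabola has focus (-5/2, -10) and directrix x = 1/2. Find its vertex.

The vertex is the midpoint between the focus and the directrix along the axis of symmetry.
Axis is horizontal (directrix is vertical). Vertex x-coordinate = (-5/2 + 1/2)/2 = -1; y-coordinate = -10.

(-1, -10)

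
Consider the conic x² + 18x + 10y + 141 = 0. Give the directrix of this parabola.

y = -7/2

Only x is squared. Complete the square in x: (x + 9)² = -10(y + 6).
Vertex (-9, -6); 4p = -10 so p = -5/2. Opens down.
Directrix is the horizontal line y = k − p = -6 − (-5/2) = -7/2.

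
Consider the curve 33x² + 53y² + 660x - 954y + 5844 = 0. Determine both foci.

33(x² + 20x) + 53(y² - 18y) = -5844
Completing the square gives 33(x + 10)² + 53(y - 9)² = -5844 + 3300 + 4293 = 1749.
Divide through by 1749 to get (x + 10)²/53 + (y - 9)²/33 = 1.
Ellipse, center (-10, 9), major axis horizontal; a² = 53, b² = 33.
c² = a² - b² = 53 - 33 = 20, so c = 2√5.
Foci lie on the horizontal axis through the center: (h ± c, k).

(-10 - 2√5, 9) and (-10 + 2√5, 9)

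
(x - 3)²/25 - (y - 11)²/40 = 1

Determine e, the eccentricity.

Center (3, 11). The positive term is the x-term, so the transverse axis is horizontal; a² = 25, b² = 40.
c² = a² + b² = 65, so c = √65.
e = c/a = √65/5.

e = √65/5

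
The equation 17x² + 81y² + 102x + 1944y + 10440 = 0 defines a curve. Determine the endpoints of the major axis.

Collect terms: 17(x² + 6x) + 81(y² + 24y) = -10440
Complete the square: 17(x + 3)² + 81(y + 12)² = -10440 + 153 + 11664 = 1377
Divide through by 1377 to get (x + 3)²/81 + (y + 12)²/17 = 1.
Ellipse, center (-3, -12), major axis horizontal; a² = 81, b² = 17.
a = 9. Vertices at (h ± a, k).

(-12, -12) and (6, -12)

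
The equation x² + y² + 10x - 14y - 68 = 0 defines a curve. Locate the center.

(-5, 7)

Rearranging, (x² + 10x) + (y² - 14y) = 68.
Complete the square in x and y: (x + 5)² + (y - 7)² = 68 + 25 + 49 = 142
So (x + 5)² + (y - 7)² = 142.
Circle centered at (-5, 7) with r² = 142.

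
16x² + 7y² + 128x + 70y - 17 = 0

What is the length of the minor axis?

Group: 16(x² + 8x) + 7(y² + 10y) = 17
Complete the square: 16(x + 4)² + 7(y + 5)² = 17 + 256 + 175 = 448
Dividing both sides by 448: (x + 4)²/28 + (y + 5)²/64 = 1
Ellipse, center (-4, -5), major axis vertical; a² = 64, b² = 28.
b² = 28 so b = 2√7; the minor axis has length 2b = 4√7.

4√7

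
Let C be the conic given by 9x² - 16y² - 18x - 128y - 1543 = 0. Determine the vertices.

Group the x- and y-terms: 9(x² - 2x) -16(y² + 8y) = 1543
Complete the square: 9(x - 1)² -16(y + 4)² = 1543 + 9 - 256 = 1296
Divide by 1296: (x - 1)²/144 - (y + 4)²/81 = 1
Hyperbola, center (1, -4), transverse axis horizontal; a² = 144, b² = 81.
a = 12. Vertices at (h ± a, k).

(-11, -4) and (13, -4)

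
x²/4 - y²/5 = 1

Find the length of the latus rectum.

5

Center (0, 0). The positive term is the x-term, so the transverse axis is horizontal; a² = 4, b² = 5.
Latus rectum length = 2b²/a = 2·5/2 = 5.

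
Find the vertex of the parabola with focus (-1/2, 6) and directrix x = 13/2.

(3, 6)

The vertex is the midpoint between the focus and the directrix along the axis of symmetry.
Axis is horizontal (directrix is vertical). Vertex x-coordinate = (-1/2 + 13/2)/2 = 3; y-coordinate = 6.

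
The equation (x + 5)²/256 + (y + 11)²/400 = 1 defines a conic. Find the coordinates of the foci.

Center (-5, -11). The larger denominator 400 sits under the y-term, so the major axis is vertical; a² = 400, b² = 256.
c² = a² - b² = 400 - 256 = 144, so c = 12.
Foci lie on the vertical axis through the center: (h, k ± c).

(-5, -23) and (-5, 1)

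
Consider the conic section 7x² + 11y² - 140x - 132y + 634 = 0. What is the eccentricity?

Rearranging, 7(x² - 20x) + 11(y² - 12y) = -634.
7(x - 10)² + 11(y - 6)² = -634 + 700 + 396 = 462
Divide by 462: (x - 10)²/66 + (y - 6)²/42 = 1
Ellipse, center (10, 6), major axis horizontal; a² = 66, b² = 42.
c² = a² - b² = 24, so c = 2√6.
e = c/a = 2√6/√66 = 2√11/11.

e = 2√11/11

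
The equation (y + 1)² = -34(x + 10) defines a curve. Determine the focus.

Vertex (-10, -1); 4p = -34 so p = -17/2. Opens left.
Focus is p units from the vertex along the axis: (h + p, k).

(-37/2, -1)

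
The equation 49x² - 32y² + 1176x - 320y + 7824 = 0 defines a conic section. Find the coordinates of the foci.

(-12, -14) and (-12, 4)

Collect terms: 49(x² + 24x) -32(y² + 10y) = -7824
Complete the square: 49(x + 12)² -32(y + 5)² = -7824 + 7056 - 800 = -1568
Dividing both sides by -1568: (y + 5)²/49 - (x + 12)²/32 = 1
Hyperbola, center (-12, -5), transverse axis vertical; a² = 49, b² = 32.
c² = a² + b² = 49 + 32 = 81, so c = 9.
Foci lie on the vertical axis through the center: (h, k ± c).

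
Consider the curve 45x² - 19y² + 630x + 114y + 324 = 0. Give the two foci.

Rearranging, 45(x² + 14x) -19(y² - 6y) = -324.
Completing the square gives 45(x + 7)² -19(y - 3)² = -324 + 2205 - 171 = 1710.
Divide by 1710: (x + 7)²/38 - (y - 3)²/90 = 1
Hyperbola, center (-7, 3), transverse axis horizontal; a² = 38, b² = 90.
c² = a² + b² = 38 + 90 = 128, so c = 8√2.
Foci lie on the horizontal axis through the center: (h ± c, k).

(-7 - 8√2, 3) and (-7 + 8√2, 3)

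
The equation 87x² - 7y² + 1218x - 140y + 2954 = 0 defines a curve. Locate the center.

(-7, -10)

87(x² + 14x) -7(y² + 20y) = -2954
87(x + 7)² -7(y + 10)² = -2954 + 4263 - 700 = 609
Divide through by 609 to get (x + 7)²/7 - (y + 10)²/87 = 1.
Hyperbola with center (-7, -10).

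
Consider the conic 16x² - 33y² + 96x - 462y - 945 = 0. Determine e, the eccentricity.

16(x² + 6x) -33(y² + 14y) = 945
Complete the square: 16(x + 3)² -33(y + 7)² = 945 + 144 - 1617 = -528
Divide through by -528 to get (y + 7)²/16 - (x + 3)²/33 = 1.
Hyperbola, center (-3, -7), transverse axis vertical; a² = 16, b² = 33.
c² = a² + b² = 49, so c = 7.
e = c/a = 7/4.

e = 7/4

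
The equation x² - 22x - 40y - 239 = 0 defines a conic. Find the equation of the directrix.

y = -19

Only x is squared. Complete the square in x: (x - 11)² = 40(y + 9).
Vertex (11, -9); 4p = 40 so p = 10. Opens up.
Directrix is the horizontal line y = k − p = -9 − (10) = -19.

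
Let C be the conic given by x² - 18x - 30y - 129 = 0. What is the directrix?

Only x is squared. Complete the square in x: (x - 9)² = 30(y + 7).
Vertex (9, -7); 4p = 30 so p = 15/2. Opens up.
Directrix is the horizontal line y = k − p = -7 − (15/2) = -29/2.

y = -29/2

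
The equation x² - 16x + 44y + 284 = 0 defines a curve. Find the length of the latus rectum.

44

Only x is squared. Complete the square in x: (x - 8)² = -44(y + 5).
Vertex (8, -5); 4p = -44 so p = -11. Opens down.
Latus rectum length = |4p| = 44.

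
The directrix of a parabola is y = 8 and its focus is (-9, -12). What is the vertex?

The vertex is the midpoint between the focus and the directrix along the axis of symmetry.
Axis is vertical (directrix is horizontal). Vertex y-coordinate = (-12 + 8)/2 = -2; x-coordinate = -9.

(-9, -2)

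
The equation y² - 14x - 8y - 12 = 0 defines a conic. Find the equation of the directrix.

x = -11/2

Only y is squared. Complete the square in y: (y - 4)² = 14(x + 2).
Vertex (-2, 4); 4p = 14 so p = 7/2. Opens right.
Directrix is the vertical line x = h − p = -2 − (7/2) = -11/2.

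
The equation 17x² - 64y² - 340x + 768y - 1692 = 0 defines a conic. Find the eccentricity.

e = 9/8

17(x² - 20x) -64(y² - 12y) = 1692
Complete the square: 17(x - 10)² -64(y - 6)² = 1692 + 1700 - 2304 = 1088
Dividing both sides by 1088: (x - 10)²/64 - (y - 6)²/17 = 1
Hyperbola, center (10, 6), transverse axis horizontal; a² = 64, b² = 17.
c² = a² + b² = 81, so c = 9.
e = c/a = 9/8.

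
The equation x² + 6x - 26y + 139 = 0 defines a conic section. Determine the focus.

(-3, 23/2)

Only x is squared. Complete the square in x: (x + 3)² = 26(y - 5).
Vertex (-3, 5); 4p = 26 so p = 13/2. Opens up.
Focus is p units from the vertex along the axis: (h, k + p).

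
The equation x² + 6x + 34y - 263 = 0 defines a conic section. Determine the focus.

Only x is squared. Complete the square in x: (x + 3)² = -34(y - 8).
Vertex (-3, 8); 4p = -34 so p = -17/2. Opens down.
Focus is p units from the vertex along the axis: (h, k + p).

(-3, -1/2)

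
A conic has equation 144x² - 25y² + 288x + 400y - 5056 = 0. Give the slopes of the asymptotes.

12/5 and -12/5

Collect terms: 144(x² + 2x) -25(y² - 16y) = 5056
144(x + 1)² -25(y - 8)² = 5056 + 144 - 1600 = 3600
Divide by 3600: (x + 1)²/25 - (y - 8)²/144 = 1
Hyperbola, center (-1, 8), transverse axis horizontal; a² = 25, b² = 144.
For a horizontal hyperbola the asymptotes have slope ±b/a.
Here that is ±12/5.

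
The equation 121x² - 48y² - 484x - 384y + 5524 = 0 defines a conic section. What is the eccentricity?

e = 13/11

Collect terms: 121(x² - 4x) -48(y² + 8y) = -5524
121(x - 2)² -48(y + 4)² = -5524 + 484 - 768 = -5808
Divide by -5808: (y + 4)²/121 - (x - 2)²/48 = 1
Hyperbola, center (2, -4), transverse axis vertical; a² = 121, b² = 48.
c² = a² + b² = 169, so c = 13.
e = c/a = 13/11.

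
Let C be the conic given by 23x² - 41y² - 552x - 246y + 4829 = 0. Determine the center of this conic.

23(x² - 24x) -41(y² + 6y) = -4829
Complete the square in x and y: 23(x - 12)² -41(y + 3)² = -4829 + 3312 - 369 = -1886
Dividing both sides by -1886: (y + 3)²/46 - (x - 12)²/82 = 1
Hyperbola with center (12, -3).

(12, -3)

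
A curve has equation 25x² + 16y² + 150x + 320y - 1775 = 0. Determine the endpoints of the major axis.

(-3, -25) and (-3, 5)

Group the x- and y-terms: 25(x² + 6x) + 16(y² + 20y) = 1775
Complete the square in x and y: 25(x + 3)² + 16(y + 10)² = 1775 + 225 + 1600 = 3600
Divide through by 3600 to get (x + 3)²/144 + (y + 10)²/225 = 1.
Ellipse, center (-3, -10), major axis vertical; a² = 225, b² = 144.
a = 15. Vertices at (h, k ± a).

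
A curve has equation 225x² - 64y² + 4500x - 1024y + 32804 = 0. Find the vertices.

(-10, -23) and (-10, 7)

Rearranging, 225(x² + 20x) -64(y² + 16y) = -32804.
225(x + 10)² -64(y + 8)² = -32804 + 22500 - 4096 = -14400
Divide by -14400: (y + 8)²/225 - (x + 10)²/64 = 1
Hyperbola, center (-10, -8), transverse axis vertical; a² = 225, b² = 64.
a = 15. Vertices at (h, k ± a).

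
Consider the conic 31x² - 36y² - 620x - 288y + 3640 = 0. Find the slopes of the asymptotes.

Group: 31(x² - 20x) -36(y² + 8y) = -3640
Complete the square: 31(x - 10)² -36(y + 4)² = -3640 + 3100 - 576 = -1116
Divide by -1116: (y + 4)²/31 - (x - 10)²/36 = 1
Hyperbola, center (10, -4), transverse axis vertical; a² = 31, b² = 36.
For a vertical hyperbola the asymptotes have slope ±a/b.
Here that is ±√31/6.

√31/6 and -√31/6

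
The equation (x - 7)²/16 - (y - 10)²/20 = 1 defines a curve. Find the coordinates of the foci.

Center (7, 10). The positive term is the x-term, so the transverse axis is horizontal; a² = 16, b² = 20.
c² = a² + b² = 16 + 20 = 36, so c = 6.
Foci lie on the horizontal axis through the center: (h ± c, k).

(1, 10) and (13, 10)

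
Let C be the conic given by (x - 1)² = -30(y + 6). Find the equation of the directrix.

y = 3/2

Vertex (1, -6); 4p = -30 so p = -15/2. Opens down.
Directrix is the horizontal line y = k − p = -6 − (-15/2) = 3/2.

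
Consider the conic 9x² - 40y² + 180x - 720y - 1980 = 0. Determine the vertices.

(-10, -12) and (-10, -6)

Group the x- and y-terms: 9(x² + 20x) -40(y² + 18y) = 1980
9(x + 10)² -40(y + 9)² = 1980 + 900 - 3240 = -360
Divide through by -360 to get (y + 9)²/9 - (x + 10)²/40 = 1.
Hyperbola, center (-10, -9), transverse axis vertical; a² = 9, b² = 40.
a = 3. Vertices at (h, k ± a).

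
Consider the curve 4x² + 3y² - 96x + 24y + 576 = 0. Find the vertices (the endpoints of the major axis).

Rearranging, 4(x² - 24x) + 3(y² + 8y) = -576.
Complete the square in x and y: 4(x - 12)² + 3(y + 4)² = -576 + 576 + 48 = 48
Divide by 48: (x - 12)²/12 + (y + 4)²/16 = 1
Ellipse, center (12, -4), major axis vertical; a² = 16, b² = 12.
a = 4. Vertices at (h, k ± a).

(12, -8) and (12, 0)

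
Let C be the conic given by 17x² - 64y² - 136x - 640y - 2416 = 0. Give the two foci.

17(x² - 8x) -64(y² + 10y) = 2416
Complete the square in x and y: 17(x - 4)² -64(y + 5)² = 2416 + 272 - 1600 = 1088
Divide through by 1088 to get (x - 4)²/64 - (y + 5)²/17 = 1.
Hyperbola, center (4, -5), transverse axis horizontal; a² = 64, b² = 17.
c² = a² + b² = 64 + 17 = 81, so c = 9.
Foci lie on the horizontal axis through the center: (h ± c, k).

(-5, -5) and (13, -5)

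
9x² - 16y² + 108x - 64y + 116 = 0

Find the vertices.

(-10, -2) and (-2, -2)

Group the x- and y-terms: 9(x² + 12x) -16(y² + 4y) = -116
9(x + 6)² -16(y + 2)² = -116 + 324 - 64 = 144
Divide through by 144 to get (x + 6)²/16 - (y + 2)²/9 = 1.
Hyperbola, center (-6, -2), transverse axis horizontal; a² = 16, b² = 9.
a = 4. Vertices at (h ± a, k).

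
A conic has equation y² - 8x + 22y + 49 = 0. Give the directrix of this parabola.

Only y is squared. Complete the square in y: (y + 11)² = 8(x + 9).
Vertex (-9, -11); 4p = 8 so p = 2. Opens right.
Directrix is the vertical line x = h − p = -9 − (2) = -11.

x = -11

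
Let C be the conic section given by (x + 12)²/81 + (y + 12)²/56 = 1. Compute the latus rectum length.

112/9

Center (-12, -12). The larger denominator 81 sits under the x-term, so the major axis is horizontal; a² = 81, b² = 56.
Latus rectum length = 2b²/a = 2·56/9 = 112/9.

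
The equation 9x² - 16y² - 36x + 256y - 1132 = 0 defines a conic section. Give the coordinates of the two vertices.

Rearranging, 9(x² - 4x) -16(y² - 16y) = 1132.
Complete the square: 9(x - 2)² -16(y - 8)² = 1132 + 36 - 1024 = 144
Divide through by 144 to get (x - 2)²/16 - (y - 8)²/9 = 1.
Hyperbola, center (2, 8), transverse axis horizontal; a² = 16, b² = 9.
a = 4. Vertices at (h ± a, k).

(-2, 8) and (6, 8)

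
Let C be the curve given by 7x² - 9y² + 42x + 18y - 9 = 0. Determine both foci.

(-7, 1) and (1, 1)

Group: 7(x² + 6x) -9(y² - 2y) = 9
7(x + 3)² -9(y - 1)² = 9 + 63 - 9 = 63
Dividing both sides by 63: (x + 3)²/9 - (y - 1)²/7 = 1
Hyperbola, center (-3, 1), transverse axis horizontal; a² = 9, b² = 7.
c² = a² + b² = 9 + 7 = 16, so c = 4.
Foci lie on the horizontal axis through the center: (h ± c, k).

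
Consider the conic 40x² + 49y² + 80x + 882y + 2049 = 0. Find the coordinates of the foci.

(-4, -9) and (2, -9)

Group the x- and y-terms: 40(x² + 2x) + 49(y² + 18y) = -2049
Completing the square gives 40(x + 1)² + 49(y + 9)² = -2049 + 40 + 3969 = 1960.
Divide by 1960: (x + 1)²/49 + (y + 9)²/40 = 1
Ellipse, center (-1, -9), major axis horizontal; a² = 49, b² = 40.
c² = a² - b² = 49 - 40 = 9, so c = 3.
Foci lie on the horizontal axis through the center: (h ± c, k).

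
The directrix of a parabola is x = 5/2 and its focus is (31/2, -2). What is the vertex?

(9, -2)

The vertex is the midpoint between the focus and the directrix along the axis of symmetry.
Axis is horizontal (directrix is vertical). Vertex x-coordinate = (31/2 + 5/2)/2 = 9; y-coordinate = -2.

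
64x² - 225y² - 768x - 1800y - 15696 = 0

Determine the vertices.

Group: 64(x² - 12x) -225(y² + 8y) = 15696
Complete the square in x and y: 64(x - 6)² -225(y + 4)² = 15696 + 2304 - 3600 = 14400
Divide by 14400: (x - 6)²/225 - (y + 4)²/64 = 1
Hyperbola, center (6, -4), transverse axis horizontal; a² = 225, b² = 64.
a = 15. Vertices at (h ± a, k).

(-9, -4) and (21, -4)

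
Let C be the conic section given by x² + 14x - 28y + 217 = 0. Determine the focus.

Only x is squared. Complete the square in x: (x + 7)² = 28(y - 6).
Vertex (-7, 6); 4p = 28 so p = 7. Opens up.
Focus is p units from the vertex along the axis: (h, k + p).

(-7, 13)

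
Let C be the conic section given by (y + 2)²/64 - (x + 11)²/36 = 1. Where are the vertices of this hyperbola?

(-11, -10) and (-11, 6)

Center (-11, -2). The positive term is the y-term, so the transverse axis is vertical; a² = 64, b² = 36.
a = 8. Vertices at (h, k ± a).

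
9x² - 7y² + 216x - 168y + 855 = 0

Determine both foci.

Group the x- and y-terms: 9(x² + 24x) -7(y² + 24y) = -855
Completing the square gives 9(x + 12)² -7(y + 12)² = -855 + 1296 - 1008 = -567.
Divide by -567: (y + 12)²/81 - (x + 12)²/63 = 1
Hyperbola, center (-12, -12), transverse axis vertical; a² = 81, b² = 63.
c² = a² + b² = 81 + 63 = 144, so c = 12.
Foci lie on the vertical axis through the center: (h, k ± c).

(-12, -24) and (-12, 0)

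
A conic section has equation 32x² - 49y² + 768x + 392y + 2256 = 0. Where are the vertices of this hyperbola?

(-19, 4) and (-5, 4)

Collect terms: 32(x² + 24x) -49(y² - 8y) = -2256
Completing the square gives 32(x + 12)² -49(y - 4)² = -2256 + 4608 - 784 = 1568.
Divide through by 1568 to get (x + 12)²/49 - (y - 4)²/32 = 1.
Hyperbola, center (-12, 4), transverse axis horizontal; a² = 49, b² = 32.
a = 7. Vertices at (h ± a, k).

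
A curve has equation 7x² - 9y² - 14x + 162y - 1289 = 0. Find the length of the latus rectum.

Rearranging, 7(x² - 2x) -9(y² - 18y) = 1289.
Complete the square in x and y: 7(x - 1)² -9(y - 9)² = 1289 + 7 - 729 = 567
Divide by 567: (x - 1)²/81 - (y - 9)²/63 = 1
Hyperbola, center (1, 9), transverse axis horizontal; a² = 81, b² = 63.
Latus rectum length = 2b²/a = 2·63/9 = 14.

14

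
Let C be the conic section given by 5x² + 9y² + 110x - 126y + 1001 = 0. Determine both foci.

Group: 5(x² + 22x) + 9(y² - 14y) = -1001
Complete the square in x and y: 5(x + 11)² + 9(y - 7)² = -1001 + 605 + 441 = 45
Divide through by 45 to get (x + 11)²/9 + (y - 7)²/5 = 1.
Ellipse, center (-11, 7), major axis horizontal; a² = 9, b² = 5.
c² = a² - b² = 9 - 5 = 4, so c = 2.
Foci lie on the horizontal axis through the center: (h ± c, k).

(-13, 7) and (-9, 7)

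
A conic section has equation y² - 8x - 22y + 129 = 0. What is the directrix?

x = -1

Only y is squared. Complete the square in y: (y - 11)² = 8(x - 1).
Vertex (1, 11); 4p = 8 so p = 2. Opens right.
Directrix is the vertical line x = h − p = 1 − (2) = -1.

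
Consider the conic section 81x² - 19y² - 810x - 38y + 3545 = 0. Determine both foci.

(5, -11) and (5, 9)

Collect terms: 81(x² - 10x) -19(y² + 2y) = -3545
Completing the square gives 81(x - 5)² -19(y + 1)² = -3545 + 2025 - 19 = -1539.
Dividing both sides by -1539: (y + 1)²/81 - (x - 5)²/19 = 1
Hyperbola, center (5, -1), transverse axis vertical; a² = 81, b² = 19.
c² = a² + b² = 81 + 19 = 100, so c = 10.
Foci lie on the vertical axis through the center: (h, k ± c).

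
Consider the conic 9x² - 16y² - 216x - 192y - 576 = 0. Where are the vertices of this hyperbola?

(0, -6) and (24, -6)

Collect terms: 9(x² - 24x) -16(y² + 12y) = 576
Complete the square: 9(x - 12)² -16(y + 6)² = 576 + 1296 - 576 = 1296
Divide through by 1296 to get (x - 12)²/144 - (y + 6)²/81 = 1.
Hyperbola, center (12, -6), transverse axis horizontal; a² = 144, b² = 81.
a = 12. Vertices at (h ± a, k).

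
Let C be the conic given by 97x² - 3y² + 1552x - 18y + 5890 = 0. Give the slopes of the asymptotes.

√291/3 and -√291/3

Group: 97(x² + 16x) -3(y² + 6y) = -5890
97(x + 8)² -3(y + 3)² = -5890 + 6208 - 27 = 291
Divide through by 291 to get (x + 8)²/3 - (y + 3)²/97 = 1.
Hyperbola, center (-8, -3), transverse axis horizontal; a² = 3, b² = 97.
For a horizontal hyperbola the asymptotes have slope ±b/a.
Here that is ±√97/√3 = ±√291/3.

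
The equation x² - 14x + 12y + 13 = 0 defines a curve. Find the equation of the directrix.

y = 6

Only x is squared. Complete the square in x: (x - 7)² = -12(y - 3).
Vertex (7, 3); 4p = -12 so p = -3. Opens down.
Directrix is the horizontal line y = k − p = 3 − (-3) = 6.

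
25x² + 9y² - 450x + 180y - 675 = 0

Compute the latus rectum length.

25(x² - 18x) + 9(y² + 20y) = 675
Complete the square: 25(x - 9)² + 9(y + 10)² = 675 + 2025 + 900 = 3600
Divide through by 3600 to get (x - 9)²/144 + (y + 10)²/400 = 1.
Ellipse, center (9, -10), major axis vertical; a² = 400, b² = 144.
Latus rectum length = 2b²/a = 2·144/20 = 72/5.

72/5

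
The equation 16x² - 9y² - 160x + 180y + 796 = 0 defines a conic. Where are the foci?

(5, -5) and (5, 25)

Group: 16(x² - 10x) -9(y² - 20y) = -796
Complete the square in x and y: 16(x - 5)² -9(y - 10)² = -796 + 400 - 900 = -1296
Divide through by -1296 to get (y - 10)²/144 - (x - 5)²/81 = 1.
Hyperbola, center (5, 10), transverse axis vertical; a² = 144, b² = 81.
c² = a² + b² = 144 + 81 = 225, so c = 15.
Foci lie on the vertical axis through the center: (h, k ± c).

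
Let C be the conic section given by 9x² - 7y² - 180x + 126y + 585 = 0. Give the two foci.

(10, 1) and (10, 17)

Group: 9(x² - 20x) -7(y² - 18y) = -585
Complete the square: 9(x - 10)² -7(y - 9)² = -585 + 900 - 567 = -252
Dividing both sides by -252: (y - 9)²/36 - (x - 10)²/28 = 1
Hyperbola, center (10, 9), transverse axis vertical; a² = 36, b² = 28.
c² = a² + b² = 36 + 28 = 64, so c = 8.
Foci lie on the vertical axis through the center: (h, k ± c).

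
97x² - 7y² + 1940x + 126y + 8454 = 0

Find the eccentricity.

e = 2√182/7

Group the x- and y-terms: 97(x² + 20x) -7(y² - 18y) = -8454
97(x + 10)² -7(y - 9)² = -8454 + 9700 - 567 = 679
Dividing both sides by 679: (x + 10)²/7 - (y - 9)²/97 = 1
Hyperbola, center (-10, 9), transverse axis horizontal; a² = 7, b² = 97.
c² = a² + b² = 104, so c = 2√26.
e = c/a = 2√26/√7 = 2√182/7.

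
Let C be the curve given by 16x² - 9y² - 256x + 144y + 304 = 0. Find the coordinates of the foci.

Group the x- and y-terms: 16(x² - 16x) -9(y² - 16y) = -304
Complete the square: 16(x - 8)² -9(y - 8)² = -304 + 1024 - 576 = 144
Divide by 144: (x - 8)²/9 - (y - 8)²/16 = 1
Hyperbola, center (8, 8), transverse axis horizontal; a² = 9, b² = 16.
c² = a² + b² = 9 + 16 = 25, so c = 5.
Foci lie on the horizontal axis through the center: (h ± c, k).

(3, 8) and (13, 8)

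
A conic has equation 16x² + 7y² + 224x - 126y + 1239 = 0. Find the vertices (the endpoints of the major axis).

(-7, 5) and (-7, 13)

Collect terms: 16(x² + 14x) + 7(y² - 18y) = -1239
Completing the square gives 16(x + 7)² + 7(y - 9)² = -1239 + 784 + 567 = 112.
Divide by 112: (x + 7)²/7 + (y - 9)²/16 = 1
Ellipse, center (-7, 9), major axis vertical; a² = 16, b² = 7.
a = 4. Vertices at (h, k ± a).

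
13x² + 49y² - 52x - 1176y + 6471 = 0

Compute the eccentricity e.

Group: 13(x² - 4x) + 49(y² - 24y) = -6471
Completing the square gives 13(x - 2)² + 49(y - 12)² = -6471 + 52 + 7056 = 637.
Divide by 637: (x - 2)²/49 + (y - 12)²/13 = 1
Ellipse, center (2, 12), major axis horizontal; a² = 49, b² = 13.
c² = a² - b² = 36, so c = 6.
e = c/a = 6/7.

e = 6/7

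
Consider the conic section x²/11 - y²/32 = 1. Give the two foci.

(0 - √43, 0) and (0 + √43, 0)

Center (0, 0). The positive term is the x-term, so the transverse axis is horizontal; a² = 11, b² = 32.
c² = a² + b² = 11 + 32 = 43, so c = √43.
Foci lie on the horizontal axis through the center: (h ± c, k).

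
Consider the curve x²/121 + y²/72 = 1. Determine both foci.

(-7, 0) and (7, 0)

Center (0, 0). The larger denominator 121 sits under the x-term, so the major axis is horizontal; a² = 121, b² = 72.
c² = a² - b² = 121 - 72 = 49, so c = 7.
Foci lie on the horizontal axis through the center: (h ± c, k).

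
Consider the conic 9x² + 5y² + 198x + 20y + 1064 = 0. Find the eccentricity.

Group: 9(x² + 22x) + 5(y² + 4y) = -1064
Completing the square gives 9(x + 11)² + 5(y + 2)² = -1064 + 1089 + 20 = 45.
Dividing both sides by 45: (x + 11)²/5 + (y + 2)²/9 = 1
Ellipse, center (-11, -2), major axis vertical; a² = 9, b² = 5.
c² = a² - b² = 4, so c = 2.
e = c/a = 2/3.

e = 2/3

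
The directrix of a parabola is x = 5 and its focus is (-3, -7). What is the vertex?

The vertex is the midpoint between the focus and the directrix along the axis of symmetry.
Axis is horizontal (directrix is vertical). Vertex x-coordinate = (-3 + 5)/2 = 1; y-coordinate = -7.

(1, -7)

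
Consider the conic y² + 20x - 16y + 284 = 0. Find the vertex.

(-11, 8)

Only y is squared. Complete the square in y: (y - 8)² = -20(x + 11).
Vertex (-11, 8); 4p = -20 so p = -5. Opens left.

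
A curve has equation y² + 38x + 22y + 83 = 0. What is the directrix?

Only y is squared. Complete the square in y: (y + 11)² = -38(x - 1).
Vertex (1, -11); 4p = -38 so p = -19/2. Opens left.
Directrix is the vertical line x = h − p = 1 − (-19/2) = 21/2.

x = 21/2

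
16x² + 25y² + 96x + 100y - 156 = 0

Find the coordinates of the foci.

(-6, -2) and (0, -2)

16(x² + 6x) + 25(y² + 4y) = 156
16(x + 3)² + 25(y + 2)² = 156 + 144 + 100 = 400
Divide by 400: (x + 3)²/25 + (y + 2)²/16 = 1
Ellipse, center (-3, -2), major axis horizontal; a² = 25, b² = 16.
c² = a² - b² = 25 - 16 = 9, so c = 3.
Foci lie on the horizontal axis through the center: (h ± c, k).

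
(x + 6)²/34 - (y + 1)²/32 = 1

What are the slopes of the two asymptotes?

Center (-6, -1). The positive term is the x-term, so the transverse axis is horizontal; a² = 34, b² = 32.
For a horizontal hyperbola the asymptotes have slope ±b/a.
Here that is ±4√2/√34 = ±4√17/17.

4√17/17 and -4√17/17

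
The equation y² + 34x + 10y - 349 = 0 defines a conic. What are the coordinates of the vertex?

(11, -5)

Only y is squared. Complete the square in y: (y + 5)² = -34(x - 11).
Vertex (11, -5); 4p = -34 so p = -17/2. Opens left.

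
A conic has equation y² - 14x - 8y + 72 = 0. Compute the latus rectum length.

Only y is squared. Complete the square in y: (y - 4)² = 14(x - 4).
Vertex (4, 4); 4p = 14 so p = 7/2. Opens right.
Latus rectum length = |4p| = 14.

14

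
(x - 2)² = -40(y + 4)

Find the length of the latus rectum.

40

Vertex (2, -4); 4p = -40 so p = -10. Opens down.
Latus rectum length = |4p| = 40.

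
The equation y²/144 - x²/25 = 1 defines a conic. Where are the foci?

(0, -13) and (0, 13)

Center (0, 0). The positive term is the y-term, so the transverse axis is vertical; a² = 144, b² = 25.
c² = a² + b² = 144 + 25 = 169, so c = 13.
Foci lie on the vertical axis through the center: (h, k ± c).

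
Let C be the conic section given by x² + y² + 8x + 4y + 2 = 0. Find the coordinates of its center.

Collect terms: (x² + 8x) + (y² + 4y) = -2
(x + 4)² + (y + 2)² = -2 + 16 + 4 = 18
So (x + 4)² + (y + 2)² = 18.
Circle centered at (-4, -2) with r² = 18.

(-4, -2)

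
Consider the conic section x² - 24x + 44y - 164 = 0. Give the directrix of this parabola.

y = 18

Only x is squared. Complete the square in x: (x - 12)² = -44(y - 7).
Vertex (12, 7); 4p = -44 so p = -11. Opens down.
Directrix is the horizontal line y = k − p = 7 − (-11) = 18.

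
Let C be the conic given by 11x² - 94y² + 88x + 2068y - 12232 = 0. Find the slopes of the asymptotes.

Group the x- and y-terms: 11(x² + 8x) -94(y² - 22y) = 12232
11(x + 4)² -94(y - 11)² = 12232 + 176 - 11374 = 1034
Divide by 1034: (x + 4)²/94 - (y - 11)²/11 = 1
Hyperbola, center (-4, 11), transverse axis horizontal; a² = 94, b² = 11.
For a horizontal hyperbola the asymptotes have slope ±b/a.
Here that is ±√11/√94 = ±√1034/94.

√1034/94 and -√1034/94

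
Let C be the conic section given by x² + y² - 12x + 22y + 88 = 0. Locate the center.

(x² - 12x) + (y² + 22y) = -88
Completing the square gives (x - 6)² + (y + 11)² = -88 + 36 + 121 = 69.
So (x - 6)² + (y + 11)² = 69.
Circle centered at (6, -11) with r² = 69.

(6, -11)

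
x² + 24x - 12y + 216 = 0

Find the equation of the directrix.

y = 3

Only x is squared. Complete the square in x: (x + 12)² = 12(y - 6).
Vertex (-12, 6); 4p = 12 so p = 3. Opens up.
Directrix is the horizontal line y = k − p = 6 − (3) = 3.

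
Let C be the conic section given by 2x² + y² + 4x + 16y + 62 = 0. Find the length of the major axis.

4

2(x² + 2x) + (y² + 16y) = -62
Complete the square: 2(x + 1)² + (y + 8)² = -62 + 2 + 64 = 4
Dividing both sides by 4: (x + 1)²/2 + (y + 8)²/4 = 1
Ellipse, center (-1, -8), major axis vertical; a² = 4, b² = 2.
a² = 4 so a = 2; the major axis has length 2a = 4.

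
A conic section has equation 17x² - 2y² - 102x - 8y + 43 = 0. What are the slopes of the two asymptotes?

17(x² - 6x) -2(y² + 4y) = -43
Completing the square gives 17(x - 3)² -2(y + 2)² = -43 + 153 - 8 = 102.
Divide by 102: (x - 3)²/6 - (y + 2)²/51 = 1
Hyperbola, center (3, -2), transverse axis horizontal; a² = 6, b² = 51.
For a horizontal hyperbola the asymptotes have slope ±b/a.
Here that is ±√51/√6 = ±√34/2.

√34/2 and -√34/2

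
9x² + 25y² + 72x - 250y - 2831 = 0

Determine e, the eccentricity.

9(x² + 8x) + 25(y² - 10y) = 2831
Complete the square: 9(x + 4)² + 25(y - 5)² = 2831 + 144 + 625 = 3600
Dividing both sides by 3600: (x + 4)²/400 + (y - 5)²/144 = 1
Ellipse, center (-4, 5), major axis horizontal; a² = 400, b² = 144.
c² = a² - b² = 256, so c = 16.
e = c/a = 16/20 = 4/5.

e = 4/5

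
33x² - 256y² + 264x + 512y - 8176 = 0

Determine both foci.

Rearranging, 33(x² + 8x) -256(y² - 2y) = 8176.
33(x + 4)² -256(y - 1)² = 8176 + 528 - 256 = 8448
Divide by 8448: (x + 4)²/256 - (y - 1)²/33 = 1
Hyperbola, center (-4, 1), transverse axis horizontal; a² = 256, b² = 33.
c² = a² + b² = 256 + 33 = 289, so c = 17.
Foci lie on the horizontal axis through the center: (h ± c, k).

(-21, 1) and (13, 1)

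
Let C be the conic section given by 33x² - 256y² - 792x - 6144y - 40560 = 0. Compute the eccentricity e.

e = 17/16

Group: 33(x² - 24x) -256(y² + 24y) = 40560
Complete the square in x and y: 33(x - 12)² -256(y + 12)² = 40560 + 4752 - 36864 = 8448
Divide through by 8448 to get (x - 12)²/256 - (y + 12)²/33 = 1.
Hyperbola, center (12, -12), transverse axis horizontal; a² = 256, b² = 33.
c² = a² + b² = 289, so c = 17.
e = c/a = 17/16.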